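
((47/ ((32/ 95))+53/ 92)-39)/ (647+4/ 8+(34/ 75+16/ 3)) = 0.15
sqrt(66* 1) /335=sqrt(66) /335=0.02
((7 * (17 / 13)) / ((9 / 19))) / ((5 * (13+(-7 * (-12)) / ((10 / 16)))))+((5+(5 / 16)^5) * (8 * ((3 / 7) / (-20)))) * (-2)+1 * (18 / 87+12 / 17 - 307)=-23741348909251357 / 78007836082176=-304.35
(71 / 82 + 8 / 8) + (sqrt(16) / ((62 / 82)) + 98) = 267307 / 2542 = 105.16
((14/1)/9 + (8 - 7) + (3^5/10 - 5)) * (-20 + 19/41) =-426.98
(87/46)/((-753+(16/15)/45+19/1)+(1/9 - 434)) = -58725/36262214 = -0.00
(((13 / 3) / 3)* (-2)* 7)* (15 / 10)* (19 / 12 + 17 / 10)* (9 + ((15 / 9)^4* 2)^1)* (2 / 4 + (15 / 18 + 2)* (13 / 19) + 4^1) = -15667.05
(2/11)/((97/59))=118/1067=0.11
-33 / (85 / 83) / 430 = -2739 / 36550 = -0.07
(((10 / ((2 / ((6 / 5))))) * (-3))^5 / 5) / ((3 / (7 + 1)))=-5038848 / 5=-1007769.60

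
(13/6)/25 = 13/150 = 0.09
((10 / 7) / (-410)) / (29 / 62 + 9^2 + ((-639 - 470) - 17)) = 62 / 18586407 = 0.00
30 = 30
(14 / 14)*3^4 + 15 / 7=582 / 7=83.14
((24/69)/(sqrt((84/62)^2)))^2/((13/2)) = 30752/3032757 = 0.01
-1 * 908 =-908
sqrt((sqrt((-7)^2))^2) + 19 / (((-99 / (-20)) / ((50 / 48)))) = 11.00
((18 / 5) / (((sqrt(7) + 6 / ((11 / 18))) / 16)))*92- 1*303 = 15089493 / 54085- 3206016*sqrt(7) / 54085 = 122.16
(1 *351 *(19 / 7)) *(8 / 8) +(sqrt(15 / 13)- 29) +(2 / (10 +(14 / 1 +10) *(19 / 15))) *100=sqrt(195) / 13 +656566 / 707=929.74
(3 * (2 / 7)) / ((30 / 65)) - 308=-2143 / 7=-306.14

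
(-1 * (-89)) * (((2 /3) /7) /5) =178 /105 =1.70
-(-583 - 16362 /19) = 27439 /19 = 1444.16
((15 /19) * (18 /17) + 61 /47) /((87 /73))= 81541 /45543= 1.79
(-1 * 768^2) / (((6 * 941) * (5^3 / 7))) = -688128 / 117625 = -5.85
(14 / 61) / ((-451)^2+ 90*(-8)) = 14 / 12363541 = 0.00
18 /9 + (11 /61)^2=7563 /3721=2.03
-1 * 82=-82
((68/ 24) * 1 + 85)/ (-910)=-527/ 5460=-0.10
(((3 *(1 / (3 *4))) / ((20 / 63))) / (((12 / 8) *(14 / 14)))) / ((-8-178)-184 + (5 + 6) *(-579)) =-21 / 269560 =-0.00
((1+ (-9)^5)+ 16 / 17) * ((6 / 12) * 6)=-3011400 / 17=-177141.18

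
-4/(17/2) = -8/17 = -0.47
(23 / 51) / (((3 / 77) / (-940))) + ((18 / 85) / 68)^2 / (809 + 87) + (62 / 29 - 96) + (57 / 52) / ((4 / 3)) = -10973.69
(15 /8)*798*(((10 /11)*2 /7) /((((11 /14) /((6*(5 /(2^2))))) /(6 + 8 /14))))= 2949750 /121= 24378.10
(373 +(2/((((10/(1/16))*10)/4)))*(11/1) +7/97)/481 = 7238667/9331400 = 0.78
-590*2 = -1180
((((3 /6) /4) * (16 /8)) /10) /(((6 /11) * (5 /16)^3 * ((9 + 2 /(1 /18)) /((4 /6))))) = 5632 /253125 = 0.02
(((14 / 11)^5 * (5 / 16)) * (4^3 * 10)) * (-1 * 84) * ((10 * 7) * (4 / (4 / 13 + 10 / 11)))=-5481502208000 / 424589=-12910137.12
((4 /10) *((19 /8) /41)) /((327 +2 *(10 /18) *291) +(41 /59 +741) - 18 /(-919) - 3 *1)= 3090597 /185276284160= 0.00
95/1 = 95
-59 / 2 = -29.50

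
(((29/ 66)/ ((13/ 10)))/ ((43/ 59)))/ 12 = 8555/ 221364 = 0.04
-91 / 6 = -15.17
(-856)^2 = 732736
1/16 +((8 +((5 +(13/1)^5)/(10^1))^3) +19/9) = 921383296547863781/18000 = 51187960919325.77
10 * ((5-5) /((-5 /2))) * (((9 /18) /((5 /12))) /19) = 0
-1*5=-5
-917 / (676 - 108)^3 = -917 / 183250432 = -0.00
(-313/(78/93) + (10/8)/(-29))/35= -562839/52780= -10.66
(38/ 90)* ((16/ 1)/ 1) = 304/ 45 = 6.76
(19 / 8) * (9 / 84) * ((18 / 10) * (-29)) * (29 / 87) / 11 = -4959 / 12320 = -0.40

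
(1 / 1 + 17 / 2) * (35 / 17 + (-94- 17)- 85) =-62643 / 34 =-1842.44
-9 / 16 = -0.56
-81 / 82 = -0.99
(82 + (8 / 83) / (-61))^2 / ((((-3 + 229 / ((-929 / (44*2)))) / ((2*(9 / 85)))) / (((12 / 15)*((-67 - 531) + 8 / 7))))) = 48166320179304069696 / 1749352404300725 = 27533.80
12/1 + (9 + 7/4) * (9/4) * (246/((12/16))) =15891/2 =7945.50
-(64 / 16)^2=-16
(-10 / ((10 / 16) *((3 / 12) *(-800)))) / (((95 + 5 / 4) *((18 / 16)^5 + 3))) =262144 / 1514522625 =0.00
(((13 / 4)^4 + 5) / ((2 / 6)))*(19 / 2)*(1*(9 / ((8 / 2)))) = 15308433 / 2048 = 7474.82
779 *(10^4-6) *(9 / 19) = 3687786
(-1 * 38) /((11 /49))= -1862 /11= -169.27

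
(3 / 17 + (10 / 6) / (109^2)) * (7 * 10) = 7490980 / 605931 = 12.36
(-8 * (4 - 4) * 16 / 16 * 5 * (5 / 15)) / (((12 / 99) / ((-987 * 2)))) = 0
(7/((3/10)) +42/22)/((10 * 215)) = 833/70950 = 0.01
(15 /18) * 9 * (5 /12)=25 /8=3.12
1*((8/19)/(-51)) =-8/969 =-0.01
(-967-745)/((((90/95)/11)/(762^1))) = -45441616/3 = -15147205.33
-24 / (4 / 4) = -24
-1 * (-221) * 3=663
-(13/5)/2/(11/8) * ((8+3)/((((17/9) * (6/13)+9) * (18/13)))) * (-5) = 4394/1155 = 3.80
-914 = -914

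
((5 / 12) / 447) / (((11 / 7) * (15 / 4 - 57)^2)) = 140 / 669238119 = 0.00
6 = 6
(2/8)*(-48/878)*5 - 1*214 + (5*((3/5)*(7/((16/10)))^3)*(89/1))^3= 658583284182968979402847/58921582592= 11177284370369.02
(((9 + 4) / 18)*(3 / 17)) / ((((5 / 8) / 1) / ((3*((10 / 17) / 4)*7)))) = 182 / 289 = 0.63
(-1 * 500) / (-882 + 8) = 250 / 437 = 0.57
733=733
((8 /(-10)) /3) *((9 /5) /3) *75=-12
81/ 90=9/ 10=0.90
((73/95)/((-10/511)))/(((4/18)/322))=-54052047/950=-56896.89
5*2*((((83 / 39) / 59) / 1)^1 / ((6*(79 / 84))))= 11620 / 181779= 0.06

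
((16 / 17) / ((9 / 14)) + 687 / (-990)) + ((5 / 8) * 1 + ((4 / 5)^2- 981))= -329519581 / 336600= -978.96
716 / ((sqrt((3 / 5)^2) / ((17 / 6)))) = 30430 / 9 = 3381.11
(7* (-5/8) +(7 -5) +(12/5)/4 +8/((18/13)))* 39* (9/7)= 56199/280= 200.71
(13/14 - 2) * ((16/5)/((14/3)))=-36/49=-0.73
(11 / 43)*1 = 11 / 43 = 0.26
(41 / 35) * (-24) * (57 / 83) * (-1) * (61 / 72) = 47519 / 2905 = 16.36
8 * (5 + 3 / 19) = 784 / 19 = 41.26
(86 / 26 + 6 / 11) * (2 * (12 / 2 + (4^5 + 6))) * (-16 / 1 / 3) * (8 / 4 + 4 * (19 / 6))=-73067008 / 117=-624504.34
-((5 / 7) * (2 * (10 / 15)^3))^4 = -40960000 / 1275989841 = -0.03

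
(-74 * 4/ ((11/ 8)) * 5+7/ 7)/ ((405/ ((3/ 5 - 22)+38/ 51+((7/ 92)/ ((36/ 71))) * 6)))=45119749/ 860200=52.45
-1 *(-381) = 381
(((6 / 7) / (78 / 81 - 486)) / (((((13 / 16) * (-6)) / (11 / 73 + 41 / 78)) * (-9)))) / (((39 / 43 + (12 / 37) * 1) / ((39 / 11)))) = -6126941 / 78112187153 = -0.00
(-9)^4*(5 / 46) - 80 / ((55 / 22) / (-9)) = 46053 / 46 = 1001.15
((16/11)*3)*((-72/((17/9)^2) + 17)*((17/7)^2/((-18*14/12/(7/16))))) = 1.71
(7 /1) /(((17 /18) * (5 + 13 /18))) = 2268 /1751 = 1.30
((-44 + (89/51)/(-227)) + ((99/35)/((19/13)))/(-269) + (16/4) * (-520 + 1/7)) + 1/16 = -2123.38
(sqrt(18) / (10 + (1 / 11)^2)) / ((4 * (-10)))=-363 * sqrt(2) / 48440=-0.01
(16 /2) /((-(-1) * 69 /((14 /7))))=0.23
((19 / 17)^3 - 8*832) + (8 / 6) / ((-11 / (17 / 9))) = -9710472577 / 1459161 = -6654.83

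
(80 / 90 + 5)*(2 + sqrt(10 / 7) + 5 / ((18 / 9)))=33.54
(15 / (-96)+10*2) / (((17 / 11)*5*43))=1397 / 23392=0.06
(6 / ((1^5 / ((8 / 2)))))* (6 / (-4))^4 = 243 / 2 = 121.50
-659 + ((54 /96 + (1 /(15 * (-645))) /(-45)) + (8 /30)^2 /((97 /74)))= -444870877433 /675702000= -658.38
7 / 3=2.33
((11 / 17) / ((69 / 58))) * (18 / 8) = 957 / 782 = 1.22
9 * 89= 801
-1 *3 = -3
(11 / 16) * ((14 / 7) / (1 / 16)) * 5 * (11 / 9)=1210 / 9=134.44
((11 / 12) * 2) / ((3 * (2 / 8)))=22 / 9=2.44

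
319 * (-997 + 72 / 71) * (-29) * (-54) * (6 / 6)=-35325961110 / 71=-497548748.03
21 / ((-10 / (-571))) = 11991 / 10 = 1199.10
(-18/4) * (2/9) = -1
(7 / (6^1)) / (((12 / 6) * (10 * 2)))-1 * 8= -1913 / 240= -7.97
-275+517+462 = 704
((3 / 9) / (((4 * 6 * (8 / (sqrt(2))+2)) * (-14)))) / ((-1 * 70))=-1 / 987840+sqrt(2) / 493920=0.00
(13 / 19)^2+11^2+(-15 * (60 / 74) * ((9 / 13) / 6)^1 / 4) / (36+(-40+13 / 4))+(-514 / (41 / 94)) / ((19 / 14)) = -5313742861 / 7119281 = -746.39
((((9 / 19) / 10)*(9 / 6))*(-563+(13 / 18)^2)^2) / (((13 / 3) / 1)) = 33212511049 / 6402240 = 5187.64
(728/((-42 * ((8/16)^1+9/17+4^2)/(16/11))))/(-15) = 28288/286605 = 0.10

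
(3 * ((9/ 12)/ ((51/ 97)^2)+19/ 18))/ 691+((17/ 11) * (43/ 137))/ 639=13169655995/ 769218980508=0.02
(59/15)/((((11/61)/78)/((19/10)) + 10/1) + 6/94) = 41780791/106913290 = 0.39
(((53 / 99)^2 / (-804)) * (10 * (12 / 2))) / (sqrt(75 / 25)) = -14045 * sqrt(3) / 1970001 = -0.01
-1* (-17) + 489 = 506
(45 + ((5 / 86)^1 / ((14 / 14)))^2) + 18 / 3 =377221 / 7396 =51.00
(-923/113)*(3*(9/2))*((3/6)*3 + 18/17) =-282.16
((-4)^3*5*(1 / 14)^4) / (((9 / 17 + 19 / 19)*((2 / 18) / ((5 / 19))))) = -7650 / 593047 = -0.01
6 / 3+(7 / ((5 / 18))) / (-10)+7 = 162 / 25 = 6.48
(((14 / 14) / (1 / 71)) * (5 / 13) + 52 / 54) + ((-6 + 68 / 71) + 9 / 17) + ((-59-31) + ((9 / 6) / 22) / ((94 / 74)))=-57989255761 / 876122676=-66.19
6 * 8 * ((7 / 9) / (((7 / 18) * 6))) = 16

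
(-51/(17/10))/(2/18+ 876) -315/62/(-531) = -142337/5768666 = -0.02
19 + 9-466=-438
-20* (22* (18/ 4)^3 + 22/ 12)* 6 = -240790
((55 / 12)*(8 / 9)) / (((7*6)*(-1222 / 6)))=-55 / 115479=-0.00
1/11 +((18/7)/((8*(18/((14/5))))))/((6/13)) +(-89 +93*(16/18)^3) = -2510897/106920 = -23.48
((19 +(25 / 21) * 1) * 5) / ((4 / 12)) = 2120 / 7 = 302.86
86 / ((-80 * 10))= -43 / 400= -0.11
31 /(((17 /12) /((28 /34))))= 5208 /289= 18.02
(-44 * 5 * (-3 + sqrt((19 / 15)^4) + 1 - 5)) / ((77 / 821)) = 3986776 / 315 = 12656.43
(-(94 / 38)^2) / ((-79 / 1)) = 2209 / 28519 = 0.08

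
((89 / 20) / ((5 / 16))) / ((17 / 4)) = 1424 / 425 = 3.35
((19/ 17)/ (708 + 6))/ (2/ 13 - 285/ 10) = -0.00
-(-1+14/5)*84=-756/5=-151.20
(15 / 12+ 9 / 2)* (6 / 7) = 69 / 14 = 4.93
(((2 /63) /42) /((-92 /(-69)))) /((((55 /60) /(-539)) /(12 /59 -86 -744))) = 48958 /177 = 276.60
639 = 639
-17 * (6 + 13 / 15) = -1751 / 15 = -116.73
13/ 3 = 4.33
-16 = -16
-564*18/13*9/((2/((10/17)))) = -456840/221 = -2067.15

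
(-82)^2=6724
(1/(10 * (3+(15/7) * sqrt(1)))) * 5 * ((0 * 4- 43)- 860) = -2107/24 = -87.79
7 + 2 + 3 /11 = 102 /11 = 9.27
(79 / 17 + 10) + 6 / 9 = 781 / 51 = 15.31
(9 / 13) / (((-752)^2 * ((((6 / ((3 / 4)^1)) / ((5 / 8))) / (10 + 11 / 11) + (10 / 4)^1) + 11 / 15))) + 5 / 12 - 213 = -3401472130489 / 16000652928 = -212.58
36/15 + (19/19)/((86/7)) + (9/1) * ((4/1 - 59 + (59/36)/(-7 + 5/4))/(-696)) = 1375091/430215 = 3.20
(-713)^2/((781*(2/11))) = 508369/142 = 3580.06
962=962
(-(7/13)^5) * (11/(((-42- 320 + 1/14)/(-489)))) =-421889314/627113877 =-0.67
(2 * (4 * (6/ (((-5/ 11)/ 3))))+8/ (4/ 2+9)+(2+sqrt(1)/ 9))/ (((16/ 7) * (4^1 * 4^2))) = -1087877/ 506880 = -2.15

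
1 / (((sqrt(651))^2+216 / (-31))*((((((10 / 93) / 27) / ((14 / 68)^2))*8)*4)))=1271403 / 2461817600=0.00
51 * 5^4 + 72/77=2454447/77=31875.94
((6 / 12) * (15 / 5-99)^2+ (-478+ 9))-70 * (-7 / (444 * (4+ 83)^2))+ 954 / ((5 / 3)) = 39583252351 / 8401590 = 4711.40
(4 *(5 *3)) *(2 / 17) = 120 / 17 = 7.06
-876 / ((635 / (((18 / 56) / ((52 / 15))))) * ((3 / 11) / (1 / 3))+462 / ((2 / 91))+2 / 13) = -375804 / 11421931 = -0.03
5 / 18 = 0.28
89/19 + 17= 412/19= 21.68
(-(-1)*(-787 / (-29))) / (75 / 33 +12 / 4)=8657 / 1682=5.15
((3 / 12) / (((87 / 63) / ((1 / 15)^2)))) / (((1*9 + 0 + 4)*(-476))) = -0.00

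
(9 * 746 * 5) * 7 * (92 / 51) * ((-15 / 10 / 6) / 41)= -1801590 / 697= -2584.78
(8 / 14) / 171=4 / 1197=0.00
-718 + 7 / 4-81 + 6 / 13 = -796.79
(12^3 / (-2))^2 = 746496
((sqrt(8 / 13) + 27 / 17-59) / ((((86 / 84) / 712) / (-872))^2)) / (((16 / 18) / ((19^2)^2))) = -97298978732588518244352 / 31433 + 199383153140550242304 * sqrt(26) / 24037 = -3053144851487242034.56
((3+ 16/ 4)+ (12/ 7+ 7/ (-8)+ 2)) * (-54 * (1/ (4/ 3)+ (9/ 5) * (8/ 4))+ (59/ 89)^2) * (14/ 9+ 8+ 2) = -133028506897/ 4990230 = -26657.79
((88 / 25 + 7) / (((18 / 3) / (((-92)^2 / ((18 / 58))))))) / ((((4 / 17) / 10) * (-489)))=-274358444 / 66015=-4156.00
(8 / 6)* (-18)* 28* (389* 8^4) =-1070727168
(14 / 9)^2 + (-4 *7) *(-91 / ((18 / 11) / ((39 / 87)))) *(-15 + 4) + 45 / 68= -1225957007 / 159732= -7675.09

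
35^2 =1225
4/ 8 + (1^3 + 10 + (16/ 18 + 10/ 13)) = 3079/ 234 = 13.16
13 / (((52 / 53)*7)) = 53 / 28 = 1.89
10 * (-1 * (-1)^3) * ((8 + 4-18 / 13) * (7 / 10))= 966 / 13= 74.31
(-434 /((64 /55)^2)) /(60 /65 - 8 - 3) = 8533525 /268288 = 31.81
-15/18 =-5/6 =-0.83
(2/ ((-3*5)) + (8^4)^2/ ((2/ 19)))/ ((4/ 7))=8367636473/ 30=278921215.77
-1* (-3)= 3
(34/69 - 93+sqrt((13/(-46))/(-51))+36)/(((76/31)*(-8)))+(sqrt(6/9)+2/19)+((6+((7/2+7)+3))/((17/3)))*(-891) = -2184555227/713184 - 31*sqrt(30498)/1426368+sqrt(6)/3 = -3062.29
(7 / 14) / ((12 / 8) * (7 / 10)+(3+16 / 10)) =10 / 113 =0.09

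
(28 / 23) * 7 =196 / 23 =8.52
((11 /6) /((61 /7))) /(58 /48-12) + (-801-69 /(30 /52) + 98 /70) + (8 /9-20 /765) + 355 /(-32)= -17117801389 /18417120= -929.45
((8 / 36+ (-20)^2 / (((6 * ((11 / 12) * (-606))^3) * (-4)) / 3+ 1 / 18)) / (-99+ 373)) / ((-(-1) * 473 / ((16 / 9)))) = 394943740144 / 129563123293179279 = 0.00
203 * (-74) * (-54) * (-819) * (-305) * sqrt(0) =0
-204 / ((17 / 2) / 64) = -1536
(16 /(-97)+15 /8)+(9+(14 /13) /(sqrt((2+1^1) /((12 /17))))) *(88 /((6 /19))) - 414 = 23408 *sqrt(17) /663+1626271 /776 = 2241.28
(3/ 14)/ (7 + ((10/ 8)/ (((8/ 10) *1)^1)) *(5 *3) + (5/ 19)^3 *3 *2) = 164616/ 23466331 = 0.01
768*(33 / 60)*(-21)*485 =-4302144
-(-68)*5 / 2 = 170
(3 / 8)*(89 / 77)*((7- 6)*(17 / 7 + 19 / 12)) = 29993 / 17248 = 1.74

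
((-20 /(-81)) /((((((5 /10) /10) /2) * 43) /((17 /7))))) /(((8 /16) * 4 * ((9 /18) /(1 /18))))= 6800 /219429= 0.03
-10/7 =-1.43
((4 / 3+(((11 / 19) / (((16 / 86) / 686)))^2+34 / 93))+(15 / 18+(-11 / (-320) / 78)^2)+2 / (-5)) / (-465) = -31771783753123571071 / 3241985071104000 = -9800.10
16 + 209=225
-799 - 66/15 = -4017/5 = -803.40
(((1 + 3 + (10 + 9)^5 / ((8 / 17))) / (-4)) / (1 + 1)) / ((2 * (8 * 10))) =-8418743 / 2048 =-4110.71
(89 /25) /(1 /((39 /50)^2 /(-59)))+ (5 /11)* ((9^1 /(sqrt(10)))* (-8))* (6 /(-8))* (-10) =-270* sqrt(10) /11 - 135369 /3687500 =-77.66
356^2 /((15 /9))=380208 /5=76041.60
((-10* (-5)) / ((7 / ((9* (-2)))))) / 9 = -100 / 7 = -14.29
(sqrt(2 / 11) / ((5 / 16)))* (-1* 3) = -48* sqrt(22) / 55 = -4.09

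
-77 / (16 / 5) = -385 / 16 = -24.06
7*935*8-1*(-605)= 52965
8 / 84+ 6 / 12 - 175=-7325 / 42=-174.40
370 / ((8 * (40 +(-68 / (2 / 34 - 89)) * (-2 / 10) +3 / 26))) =2272725 / 1963756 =1.16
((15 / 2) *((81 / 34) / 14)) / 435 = 81 / 27608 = 0.00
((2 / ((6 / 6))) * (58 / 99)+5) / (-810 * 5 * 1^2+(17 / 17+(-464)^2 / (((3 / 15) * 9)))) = 47 / 880033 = 0.00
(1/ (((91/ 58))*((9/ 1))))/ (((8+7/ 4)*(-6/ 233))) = -0.28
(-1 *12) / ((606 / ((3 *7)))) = -42 / 101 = -0.42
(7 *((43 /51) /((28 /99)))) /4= 1419 /272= 5.22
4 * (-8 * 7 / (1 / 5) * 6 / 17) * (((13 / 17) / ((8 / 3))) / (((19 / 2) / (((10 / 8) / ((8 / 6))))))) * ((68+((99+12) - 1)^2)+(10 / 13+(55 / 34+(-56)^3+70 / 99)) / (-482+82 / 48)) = -140207.38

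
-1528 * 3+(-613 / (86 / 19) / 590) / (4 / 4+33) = -7908145087 / 1725160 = -4584.01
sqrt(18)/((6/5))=5* sqrt(2)/2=3.54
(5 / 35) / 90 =1 / 630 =0.00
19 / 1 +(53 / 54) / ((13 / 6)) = 2276 / 117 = 19.45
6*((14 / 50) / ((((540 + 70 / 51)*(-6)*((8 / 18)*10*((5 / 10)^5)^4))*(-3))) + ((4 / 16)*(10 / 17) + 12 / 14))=46.70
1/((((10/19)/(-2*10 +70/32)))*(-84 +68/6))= 3249/6976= 0.47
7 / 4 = 1.75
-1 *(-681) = 681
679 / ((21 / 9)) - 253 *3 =-468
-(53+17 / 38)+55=59 / 38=1.55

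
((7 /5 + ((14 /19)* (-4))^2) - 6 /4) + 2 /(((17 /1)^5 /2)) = 44014161583 /5125683770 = 8.59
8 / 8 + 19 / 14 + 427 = 6011 / 14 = 429.36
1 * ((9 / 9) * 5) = 5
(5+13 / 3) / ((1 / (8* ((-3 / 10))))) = -112 / 5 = -22.40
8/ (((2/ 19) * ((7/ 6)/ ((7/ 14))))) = 228/ 7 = 32.57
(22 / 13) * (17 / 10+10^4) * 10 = 2200374 / 13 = 169259.54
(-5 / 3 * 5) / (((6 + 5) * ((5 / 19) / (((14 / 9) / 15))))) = -266 / 891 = -0.30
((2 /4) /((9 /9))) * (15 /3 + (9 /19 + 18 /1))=223 /19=11.74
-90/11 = -8.18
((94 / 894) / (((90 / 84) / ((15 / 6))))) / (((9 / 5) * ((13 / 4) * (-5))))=-1316 / 156897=-0.01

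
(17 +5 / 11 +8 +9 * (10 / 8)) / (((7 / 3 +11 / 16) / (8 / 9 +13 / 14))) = 147934 / 6699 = 22.08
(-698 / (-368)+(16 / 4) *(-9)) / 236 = -6275 / 43424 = -0.14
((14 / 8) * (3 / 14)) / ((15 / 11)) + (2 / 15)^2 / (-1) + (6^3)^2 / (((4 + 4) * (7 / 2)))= 20998441 / 12600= 1666.54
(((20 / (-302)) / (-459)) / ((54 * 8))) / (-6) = -5 / 89824464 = -0.00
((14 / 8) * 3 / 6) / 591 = 7 / 4728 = 0.00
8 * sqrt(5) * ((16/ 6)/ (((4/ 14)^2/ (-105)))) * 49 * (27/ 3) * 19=-229919760 * sqrt(5)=-514116212.73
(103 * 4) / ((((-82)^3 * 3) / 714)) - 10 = -701467 / 68921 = -10.18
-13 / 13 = -1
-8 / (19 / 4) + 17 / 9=35 / 171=0.20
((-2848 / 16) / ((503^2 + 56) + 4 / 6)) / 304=-267 / 115397944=-0.00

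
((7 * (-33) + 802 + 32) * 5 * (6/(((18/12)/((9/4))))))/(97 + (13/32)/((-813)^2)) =573932602080/2051647789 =279.74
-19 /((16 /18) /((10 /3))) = -285 /4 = -71.25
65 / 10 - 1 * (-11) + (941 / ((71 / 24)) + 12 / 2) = 48505 / 142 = 341.58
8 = 8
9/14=0.64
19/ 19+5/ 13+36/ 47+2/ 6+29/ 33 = 67802/ 20163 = 3.36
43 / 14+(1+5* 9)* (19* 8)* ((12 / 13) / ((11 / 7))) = 8228741 / 2002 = 4110.26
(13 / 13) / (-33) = -1 / 33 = -0.03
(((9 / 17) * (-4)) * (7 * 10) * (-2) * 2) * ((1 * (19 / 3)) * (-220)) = -14044800 / 17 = -826164.71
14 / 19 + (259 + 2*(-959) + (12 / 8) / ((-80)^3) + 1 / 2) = -1657.76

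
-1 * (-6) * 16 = 96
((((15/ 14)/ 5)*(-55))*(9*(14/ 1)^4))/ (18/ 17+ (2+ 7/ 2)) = -138544560/ 223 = -621276.05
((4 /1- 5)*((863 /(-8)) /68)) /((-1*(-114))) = 863 /62016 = 0.01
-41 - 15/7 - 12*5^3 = -1543.14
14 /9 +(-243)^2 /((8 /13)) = 6908845 /72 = 95956.18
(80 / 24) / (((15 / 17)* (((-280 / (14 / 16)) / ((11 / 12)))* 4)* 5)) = -187 / 345600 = -0.00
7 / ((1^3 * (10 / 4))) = 14 / 5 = 2.80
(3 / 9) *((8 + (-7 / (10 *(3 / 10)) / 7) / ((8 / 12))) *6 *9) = 135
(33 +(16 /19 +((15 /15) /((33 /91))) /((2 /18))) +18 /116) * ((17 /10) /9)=12120337 /1090980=11.11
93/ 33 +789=8710/ 11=791.82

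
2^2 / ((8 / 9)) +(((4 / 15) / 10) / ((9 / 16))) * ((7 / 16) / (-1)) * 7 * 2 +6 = 13783 / 1350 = 10.21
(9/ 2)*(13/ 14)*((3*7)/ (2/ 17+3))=28.15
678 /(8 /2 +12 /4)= 678 /7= 96.86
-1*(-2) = 2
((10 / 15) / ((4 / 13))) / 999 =13 / 5994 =0.00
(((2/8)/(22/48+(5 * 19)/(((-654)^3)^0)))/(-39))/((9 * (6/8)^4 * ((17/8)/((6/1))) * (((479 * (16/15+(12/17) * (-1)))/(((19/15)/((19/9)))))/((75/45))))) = -10240/26577664191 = -0.00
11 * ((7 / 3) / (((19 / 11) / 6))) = 89.16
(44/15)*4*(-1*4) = -704/15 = -46.93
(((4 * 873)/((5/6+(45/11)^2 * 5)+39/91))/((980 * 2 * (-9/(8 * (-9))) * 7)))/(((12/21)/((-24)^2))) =365067648/15108205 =24.16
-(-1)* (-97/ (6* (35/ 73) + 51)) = -7081/ 3933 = -1.80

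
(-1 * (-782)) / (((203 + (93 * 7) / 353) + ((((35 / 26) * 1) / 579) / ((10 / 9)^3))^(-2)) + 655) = 798711772446 / 356424394418525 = 0.00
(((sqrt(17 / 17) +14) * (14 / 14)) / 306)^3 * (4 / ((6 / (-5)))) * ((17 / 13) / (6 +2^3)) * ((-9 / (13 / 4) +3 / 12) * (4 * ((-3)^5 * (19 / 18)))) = -1555625 / 16410576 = -0.09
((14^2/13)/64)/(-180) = -49/37440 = -0.00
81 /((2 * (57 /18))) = 243 /19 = 12.79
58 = 58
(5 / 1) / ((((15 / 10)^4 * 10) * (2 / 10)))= 40 / 81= 0.49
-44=-44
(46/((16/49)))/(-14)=-161/16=-10.06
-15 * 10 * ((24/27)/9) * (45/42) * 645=-215000/21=-10238.10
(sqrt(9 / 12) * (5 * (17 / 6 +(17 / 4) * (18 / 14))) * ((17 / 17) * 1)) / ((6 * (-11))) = -3485 * sqrt(3) / 11088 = -0.54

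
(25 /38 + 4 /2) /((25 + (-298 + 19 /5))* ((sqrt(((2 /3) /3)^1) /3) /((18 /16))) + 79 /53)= -618633148680* sqrt(2) /12357266192933 - 69364040175 /24714532385866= -0.07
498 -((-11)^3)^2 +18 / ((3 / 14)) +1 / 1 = -1770978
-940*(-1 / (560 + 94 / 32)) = 15040 / 9007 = 1.67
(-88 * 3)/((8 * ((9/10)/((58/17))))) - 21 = -7451/51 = -146.10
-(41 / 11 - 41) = 410 / 11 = 37.27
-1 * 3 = -3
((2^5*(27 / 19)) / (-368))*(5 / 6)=-45 / 437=-0.10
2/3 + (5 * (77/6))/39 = 541/234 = 2.31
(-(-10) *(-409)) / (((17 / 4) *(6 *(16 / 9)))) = -6135 / 68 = -90.22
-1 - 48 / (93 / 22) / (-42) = -475 / 651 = -0.73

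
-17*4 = -68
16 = 16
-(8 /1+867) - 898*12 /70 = -36013 /35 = -1028.94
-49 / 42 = -7 / 6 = -1.17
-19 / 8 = -2.38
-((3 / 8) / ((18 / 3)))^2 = -1 / 256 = -0.00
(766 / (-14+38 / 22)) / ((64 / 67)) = -282271 / 4320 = -65.34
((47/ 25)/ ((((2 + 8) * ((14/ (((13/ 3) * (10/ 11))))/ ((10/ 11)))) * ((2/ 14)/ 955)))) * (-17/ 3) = -1983917/ 1089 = -1821.78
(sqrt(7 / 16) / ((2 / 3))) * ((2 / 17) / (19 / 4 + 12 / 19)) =57 * sqrt(7) / 6953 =0.02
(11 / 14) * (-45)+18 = -243 / 14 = -17.36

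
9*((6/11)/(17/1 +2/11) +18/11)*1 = 1156/77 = 15.01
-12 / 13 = -0.92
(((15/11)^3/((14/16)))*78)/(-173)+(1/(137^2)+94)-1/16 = 92.63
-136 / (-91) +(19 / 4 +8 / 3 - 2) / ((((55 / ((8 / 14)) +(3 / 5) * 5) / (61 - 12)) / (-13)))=-3605879 / 108381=-33.27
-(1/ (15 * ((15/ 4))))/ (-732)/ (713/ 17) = 17/ 29357775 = 0.00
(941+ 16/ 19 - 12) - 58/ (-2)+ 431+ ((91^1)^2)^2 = 1302950666/ 19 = 68576350.84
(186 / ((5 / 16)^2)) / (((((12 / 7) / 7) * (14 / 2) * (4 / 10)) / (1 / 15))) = 13888 / 75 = 185.17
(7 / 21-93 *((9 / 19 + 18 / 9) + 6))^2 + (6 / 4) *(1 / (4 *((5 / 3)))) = 80640429241 / 129960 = 620501.92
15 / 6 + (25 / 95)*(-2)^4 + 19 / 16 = 7.90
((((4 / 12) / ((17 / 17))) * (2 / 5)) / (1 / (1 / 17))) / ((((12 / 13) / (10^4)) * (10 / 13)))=16900 / 153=110.46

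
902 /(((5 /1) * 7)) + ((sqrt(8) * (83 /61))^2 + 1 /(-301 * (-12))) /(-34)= 8269760389 /326406120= 25.34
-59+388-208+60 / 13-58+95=2114 / 13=162.62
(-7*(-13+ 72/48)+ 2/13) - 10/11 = 22807/286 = 79.74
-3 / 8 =-0.38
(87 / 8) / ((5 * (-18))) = -29 / 240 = -0.12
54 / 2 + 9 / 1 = 36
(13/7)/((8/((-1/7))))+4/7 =211/392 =0.54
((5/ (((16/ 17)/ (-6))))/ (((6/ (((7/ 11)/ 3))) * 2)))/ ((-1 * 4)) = 595/ 4224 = 0.14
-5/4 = -1.25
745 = 745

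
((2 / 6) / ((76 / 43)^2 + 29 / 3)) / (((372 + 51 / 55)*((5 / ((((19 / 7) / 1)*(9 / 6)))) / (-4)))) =-17974 / 78966237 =-0.00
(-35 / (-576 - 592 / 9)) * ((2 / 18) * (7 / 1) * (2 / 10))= 49 / 5776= 0.01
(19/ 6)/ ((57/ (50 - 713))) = -36.83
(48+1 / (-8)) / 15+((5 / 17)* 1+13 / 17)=4.25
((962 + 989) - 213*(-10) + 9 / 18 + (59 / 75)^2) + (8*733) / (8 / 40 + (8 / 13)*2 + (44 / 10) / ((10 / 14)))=134734355879 / 27753750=4854.64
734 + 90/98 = 36011/49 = 734.92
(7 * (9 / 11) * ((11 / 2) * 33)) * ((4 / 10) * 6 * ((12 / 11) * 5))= 13608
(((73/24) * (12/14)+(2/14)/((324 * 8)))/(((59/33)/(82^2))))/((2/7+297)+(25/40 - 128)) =15903941/275589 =57.71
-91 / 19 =-4.79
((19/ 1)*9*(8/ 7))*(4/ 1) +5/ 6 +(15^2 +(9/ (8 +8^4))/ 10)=10720309/ 10640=1007.55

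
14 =14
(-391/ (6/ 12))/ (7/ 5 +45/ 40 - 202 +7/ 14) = 31280/ 7959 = 3.93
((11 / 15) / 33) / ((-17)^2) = 1 / 13005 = 0.00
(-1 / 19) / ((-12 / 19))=1 / 12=0.08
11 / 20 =0.55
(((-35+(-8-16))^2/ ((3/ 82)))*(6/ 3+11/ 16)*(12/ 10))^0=1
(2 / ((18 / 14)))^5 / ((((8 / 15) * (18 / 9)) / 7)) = 1176490 / 19683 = 59.77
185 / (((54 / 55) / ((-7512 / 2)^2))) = 7974676600 / 3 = 2658225533.33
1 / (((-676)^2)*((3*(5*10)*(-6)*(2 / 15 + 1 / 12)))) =-1 / 89110320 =-0.00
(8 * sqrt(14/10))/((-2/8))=-32 * sqrt(35)/5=-37.86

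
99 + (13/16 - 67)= 525/16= 32.81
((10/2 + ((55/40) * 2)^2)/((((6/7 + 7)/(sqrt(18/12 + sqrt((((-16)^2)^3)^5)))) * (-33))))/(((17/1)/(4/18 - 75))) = 315637 * sqrt(4611686018427387910)/2962080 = 228834230.07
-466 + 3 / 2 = -464.50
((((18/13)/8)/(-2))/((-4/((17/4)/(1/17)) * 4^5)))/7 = 2601/11927552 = 0.00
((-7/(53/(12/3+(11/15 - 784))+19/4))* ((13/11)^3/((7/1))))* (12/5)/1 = -1232675184/1456852705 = -0.85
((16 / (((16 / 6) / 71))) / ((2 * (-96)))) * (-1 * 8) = 71 / 4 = 17.75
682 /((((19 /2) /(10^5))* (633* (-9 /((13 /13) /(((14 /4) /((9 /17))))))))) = -272800000 /1431213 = -190.61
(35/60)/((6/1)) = 0.10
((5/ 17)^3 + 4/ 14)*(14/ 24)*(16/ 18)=2378/ 14739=0.16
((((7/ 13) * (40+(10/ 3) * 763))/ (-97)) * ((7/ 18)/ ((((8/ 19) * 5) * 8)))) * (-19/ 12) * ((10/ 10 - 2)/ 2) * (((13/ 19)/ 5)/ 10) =-28861/ 8045568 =-0.00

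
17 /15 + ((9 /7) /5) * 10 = 389 /105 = 3.70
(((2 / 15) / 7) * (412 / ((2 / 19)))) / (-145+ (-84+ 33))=-1957 / 5145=-0.38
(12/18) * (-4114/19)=-8228/57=-144.35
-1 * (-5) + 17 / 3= 32 / 3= 10.67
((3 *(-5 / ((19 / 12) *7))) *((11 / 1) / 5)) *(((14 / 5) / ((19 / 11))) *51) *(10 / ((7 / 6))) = -5331744 / 2527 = -2109.91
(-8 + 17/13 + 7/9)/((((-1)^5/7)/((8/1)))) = 38752/117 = 331.21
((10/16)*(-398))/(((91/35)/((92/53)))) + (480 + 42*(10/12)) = 240410/689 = 348.93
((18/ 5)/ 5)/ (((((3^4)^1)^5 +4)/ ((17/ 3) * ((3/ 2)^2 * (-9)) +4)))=-3987/ 174339220250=-0.00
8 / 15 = 0.53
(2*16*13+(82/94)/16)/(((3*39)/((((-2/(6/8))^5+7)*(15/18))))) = -344681755/909792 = -378.86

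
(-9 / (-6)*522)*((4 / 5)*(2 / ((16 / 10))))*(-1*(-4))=3132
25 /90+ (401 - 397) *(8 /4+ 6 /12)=185 /18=10.28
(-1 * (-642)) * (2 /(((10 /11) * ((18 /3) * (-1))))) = -1177 /5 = -235.40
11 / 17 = 0.65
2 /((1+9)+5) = 2 /15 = 0.13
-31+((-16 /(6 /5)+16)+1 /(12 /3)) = -28.08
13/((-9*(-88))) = 13/792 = 0.02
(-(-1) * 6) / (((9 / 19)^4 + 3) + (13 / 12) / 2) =18766224 / 11234749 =1.67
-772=-772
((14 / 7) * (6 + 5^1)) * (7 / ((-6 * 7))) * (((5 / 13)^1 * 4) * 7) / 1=-1540 / 39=-39.49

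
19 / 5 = 3.80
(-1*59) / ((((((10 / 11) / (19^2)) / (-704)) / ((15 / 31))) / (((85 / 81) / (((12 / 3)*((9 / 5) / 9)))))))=8762408600 / 837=10468827.48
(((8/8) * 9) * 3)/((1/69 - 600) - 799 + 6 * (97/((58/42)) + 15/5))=-54027/1920034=-0.03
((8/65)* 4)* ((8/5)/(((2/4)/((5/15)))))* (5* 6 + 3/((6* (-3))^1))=45824/2925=15.67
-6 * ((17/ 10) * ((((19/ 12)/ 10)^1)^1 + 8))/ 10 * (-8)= 16643/ 250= 66.57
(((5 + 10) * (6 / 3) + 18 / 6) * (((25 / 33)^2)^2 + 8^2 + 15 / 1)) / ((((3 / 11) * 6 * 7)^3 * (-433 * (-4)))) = 5879899 / 5846598954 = 0.00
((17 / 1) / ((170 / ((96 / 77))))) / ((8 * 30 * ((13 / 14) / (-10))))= -4 / 715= -0.01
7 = 7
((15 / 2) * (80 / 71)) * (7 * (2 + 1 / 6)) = 9100 / 71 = 128.17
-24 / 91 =-0.26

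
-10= -10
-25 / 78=-0.32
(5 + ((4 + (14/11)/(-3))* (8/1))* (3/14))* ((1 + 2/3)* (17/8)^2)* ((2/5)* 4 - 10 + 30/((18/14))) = 247673/198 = 1250.87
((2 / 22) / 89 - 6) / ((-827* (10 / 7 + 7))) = 41111 / 47768347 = 0.00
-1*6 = -6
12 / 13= 0.92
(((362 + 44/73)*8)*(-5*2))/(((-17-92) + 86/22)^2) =-16014350/6097033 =-2.63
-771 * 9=-6939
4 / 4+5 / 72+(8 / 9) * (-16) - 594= -43715 / 72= -607.15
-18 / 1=-18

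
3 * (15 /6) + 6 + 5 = 37 /2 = 18.50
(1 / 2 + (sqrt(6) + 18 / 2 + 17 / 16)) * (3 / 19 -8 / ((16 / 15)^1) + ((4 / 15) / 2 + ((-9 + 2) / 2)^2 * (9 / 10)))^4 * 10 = 5731610566174801 * sqrt(6) / 2702336256000 + 968642185683541369 / 43237380096000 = 27598.22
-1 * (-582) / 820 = 291 / 410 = 0.71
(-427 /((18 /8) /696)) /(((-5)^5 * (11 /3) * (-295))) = -396256 /10140625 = -0.04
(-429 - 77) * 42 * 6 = -127512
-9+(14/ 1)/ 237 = -2119/ 237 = -8.94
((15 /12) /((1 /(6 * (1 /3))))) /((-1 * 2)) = -5 /4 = -1.25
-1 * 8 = -8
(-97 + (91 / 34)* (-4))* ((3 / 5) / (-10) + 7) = -635357 / 850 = -747.48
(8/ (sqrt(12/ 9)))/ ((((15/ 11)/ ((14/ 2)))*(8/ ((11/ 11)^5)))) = 77*sqrt(3)/ 30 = 4.45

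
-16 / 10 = -8 / 5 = -1.60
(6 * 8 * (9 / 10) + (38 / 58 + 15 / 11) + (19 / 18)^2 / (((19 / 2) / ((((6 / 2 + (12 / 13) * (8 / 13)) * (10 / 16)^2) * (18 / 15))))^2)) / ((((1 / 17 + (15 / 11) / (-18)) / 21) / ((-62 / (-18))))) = -7787416137267179 / 40287004160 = -193298.47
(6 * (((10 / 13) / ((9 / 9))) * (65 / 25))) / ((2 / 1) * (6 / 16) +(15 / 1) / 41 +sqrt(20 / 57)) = 20528208 / 1370953-645504 * sqrt(285) / 1370953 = 7.02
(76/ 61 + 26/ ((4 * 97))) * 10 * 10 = 776850/ 5917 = 131.29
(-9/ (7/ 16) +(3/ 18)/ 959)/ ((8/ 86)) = -5089781/ 23016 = -221.14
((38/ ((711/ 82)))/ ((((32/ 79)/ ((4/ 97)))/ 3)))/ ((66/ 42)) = 5453/ 6402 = 0.85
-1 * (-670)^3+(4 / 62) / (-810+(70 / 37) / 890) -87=300762913.00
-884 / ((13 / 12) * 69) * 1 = -272 / 23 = -11.83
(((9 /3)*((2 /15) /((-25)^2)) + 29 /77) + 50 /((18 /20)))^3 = 1777255602460281763259831 /10156633209228515625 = 174984.72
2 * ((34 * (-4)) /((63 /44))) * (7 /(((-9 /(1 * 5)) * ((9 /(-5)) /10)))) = -2992000 /729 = -4104.25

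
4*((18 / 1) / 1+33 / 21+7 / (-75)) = 40904 / 525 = 77.91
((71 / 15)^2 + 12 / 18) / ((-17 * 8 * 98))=-5191 / 2998800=-0.00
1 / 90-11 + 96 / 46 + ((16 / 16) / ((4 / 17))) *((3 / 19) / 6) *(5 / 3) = -1371127 / 157320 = -8.72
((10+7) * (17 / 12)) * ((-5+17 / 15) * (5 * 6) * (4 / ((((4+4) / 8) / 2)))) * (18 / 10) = -40228.80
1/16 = 0.06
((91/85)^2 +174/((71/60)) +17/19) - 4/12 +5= 4495579282/29239575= 153.75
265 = 265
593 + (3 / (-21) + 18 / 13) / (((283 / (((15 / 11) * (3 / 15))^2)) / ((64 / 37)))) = 68370700421 / 115296181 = 593.00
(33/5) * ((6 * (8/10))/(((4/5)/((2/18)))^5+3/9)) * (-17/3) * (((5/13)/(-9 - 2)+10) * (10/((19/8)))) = -918000000/2358221489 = -0.39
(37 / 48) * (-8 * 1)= -37 / 6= -6.17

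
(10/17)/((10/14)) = 14/17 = 0.82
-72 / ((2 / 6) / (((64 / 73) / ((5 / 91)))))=-3446.53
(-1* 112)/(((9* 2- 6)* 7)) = -4/3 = -1.33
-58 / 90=-0.64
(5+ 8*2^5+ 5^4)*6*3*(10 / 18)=8860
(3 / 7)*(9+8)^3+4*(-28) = 13955 / 7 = 1993.57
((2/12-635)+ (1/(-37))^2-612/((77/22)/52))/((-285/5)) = 559306277/3277386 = 170.66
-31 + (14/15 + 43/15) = -136/5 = -27.20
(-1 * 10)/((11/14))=-140/11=-12.73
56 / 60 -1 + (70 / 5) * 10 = 2099 / 15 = 139.93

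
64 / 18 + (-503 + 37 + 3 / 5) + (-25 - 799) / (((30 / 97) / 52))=-6255167 / 45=-139003.71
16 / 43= 0.37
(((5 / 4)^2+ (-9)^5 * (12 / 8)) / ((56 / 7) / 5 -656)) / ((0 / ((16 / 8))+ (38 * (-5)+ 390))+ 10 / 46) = 32594473 / 48216192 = 0.68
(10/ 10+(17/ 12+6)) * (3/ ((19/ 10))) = 505/ 38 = 13.29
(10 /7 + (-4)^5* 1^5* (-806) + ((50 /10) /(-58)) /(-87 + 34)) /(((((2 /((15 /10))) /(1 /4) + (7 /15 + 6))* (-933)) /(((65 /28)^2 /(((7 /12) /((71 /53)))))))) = -26637454477629125 /28710733291912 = -927.79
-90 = -90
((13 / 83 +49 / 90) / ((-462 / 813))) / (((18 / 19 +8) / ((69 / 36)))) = -620202199 / 2346775200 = -0.26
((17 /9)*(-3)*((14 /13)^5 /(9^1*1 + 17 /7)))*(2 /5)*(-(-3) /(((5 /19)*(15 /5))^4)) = -1042585202372 /469917703125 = -2.22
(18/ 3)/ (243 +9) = 1/ 42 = 0.02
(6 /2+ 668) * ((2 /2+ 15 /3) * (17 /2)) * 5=171105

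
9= 9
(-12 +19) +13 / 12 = 97 / 12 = 8.08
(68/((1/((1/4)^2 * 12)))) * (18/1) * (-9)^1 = -8262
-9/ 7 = -1.29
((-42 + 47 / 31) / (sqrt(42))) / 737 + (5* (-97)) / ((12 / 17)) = -8245 / 12 - 1255* sqrt(42) / 959574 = -687.09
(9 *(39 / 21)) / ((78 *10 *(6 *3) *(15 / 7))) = 1 / 1800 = 0.00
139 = 139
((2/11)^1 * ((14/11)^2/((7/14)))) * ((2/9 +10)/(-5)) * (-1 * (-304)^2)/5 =6665781248/299475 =22258.22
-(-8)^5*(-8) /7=-37449.14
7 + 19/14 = 117/14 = 8.36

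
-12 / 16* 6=-9 / 2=-4.50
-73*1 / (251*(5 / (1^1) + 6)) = -73 / 2761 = -0.03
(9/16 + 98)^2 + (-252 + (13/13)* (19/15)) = 9463.83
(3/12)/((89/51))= 0.14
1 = 1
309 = 309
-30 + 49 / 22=-611 / 22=-27.77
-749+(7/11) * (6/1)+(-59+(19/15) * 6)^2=1896.78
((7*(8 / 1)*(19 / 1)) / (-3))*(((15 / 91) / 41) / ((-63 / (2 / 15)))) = 304 / 100737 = 0.00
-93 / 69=-31 / 23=-1.35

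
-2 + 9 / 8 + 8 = 57 / 8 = 7.12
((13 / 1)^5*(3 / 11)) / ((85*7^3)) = 1113879 / 320705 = 3.47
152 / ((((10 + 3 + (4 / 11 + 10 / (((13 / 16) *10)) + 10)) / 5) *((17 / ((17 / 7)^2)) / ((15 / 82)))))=13856700 / 7065653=1.96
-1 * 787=-787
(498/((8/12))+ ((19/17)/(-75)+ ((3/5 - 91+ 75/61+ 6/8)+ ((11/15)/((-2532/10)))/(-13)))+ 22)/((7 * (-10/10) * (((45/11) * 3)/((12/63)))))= -19165019257681/12701007876375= -1.51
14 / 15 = 0.93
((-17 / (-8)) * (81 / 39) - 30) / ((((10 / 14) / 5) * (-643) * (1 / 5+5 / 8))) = 31045 / 91949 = 0.34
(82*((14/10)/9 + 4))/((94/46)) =352682/2115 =166.75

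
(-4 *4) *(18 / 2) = -144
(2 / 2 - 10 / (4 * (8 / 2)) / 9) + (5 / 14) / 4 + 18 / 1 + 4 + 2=6305 / 252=25.02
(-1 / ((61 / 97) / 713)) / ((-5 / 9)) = 622449 / 305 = 2040.82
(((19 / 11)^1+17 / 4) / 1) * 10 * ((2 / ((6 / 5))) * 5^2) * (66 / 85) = 32875 / 17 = 1933.82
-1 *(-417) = 417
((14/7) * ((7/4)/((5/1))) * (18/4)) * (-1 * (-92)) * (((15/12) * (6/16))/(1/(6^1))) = 13041/16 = 815.06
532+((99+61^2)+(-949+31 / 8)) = 27255 / 8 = 3406.88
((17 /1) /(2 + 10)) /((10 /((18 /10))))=51 /200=0.26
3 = 3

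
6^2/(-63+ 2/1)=-36/61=-0.59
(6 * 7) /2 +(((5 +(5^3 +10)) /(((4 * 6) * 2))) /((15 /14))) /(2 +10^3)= 21.00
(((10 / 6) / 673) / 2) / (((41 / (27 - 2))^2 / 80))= 0.04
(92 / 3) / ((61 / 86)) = 7912 / 183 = 43.23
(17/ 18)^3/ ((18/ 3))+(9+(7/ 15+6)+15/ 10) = 2993053/ 174960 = 17.11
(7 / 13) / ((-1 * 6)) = -7 / 78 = -0.09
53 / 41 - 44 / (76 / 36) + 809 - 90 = 544872 / 779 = 699.45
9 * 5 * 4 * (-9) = -1620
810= 810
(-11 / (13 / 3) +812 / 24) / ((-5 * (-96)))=0.07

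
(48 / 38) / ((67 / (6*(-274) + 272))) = -32928 / 1273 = -25.87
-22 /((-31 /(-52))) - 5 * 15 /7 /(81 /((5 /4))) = -37.07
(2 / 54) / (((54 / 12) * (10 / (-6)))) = -2 / 405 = -0.00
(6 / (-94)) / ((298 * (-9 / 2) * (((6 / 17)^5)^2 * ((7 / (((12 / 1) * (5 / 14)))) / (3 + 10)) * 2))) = 131039603529185 / 20748786895872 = 6.32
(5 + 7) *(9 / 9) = 12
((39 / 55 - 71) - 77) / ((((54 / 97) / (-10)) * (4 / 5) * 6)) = 3928985 / 7128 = 551.20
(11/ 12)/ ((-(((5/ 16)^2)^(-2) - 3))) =-6875/ 763932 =-0.01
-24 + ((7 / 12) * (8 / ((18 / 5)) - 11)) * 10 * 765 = -235169 / 6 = -39194.83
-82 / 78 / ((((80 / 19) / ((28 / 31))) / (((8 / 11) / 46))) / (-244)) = 1330532 / 1529385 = 0.87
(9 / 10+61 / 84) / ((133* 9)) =683 / 502740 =0.00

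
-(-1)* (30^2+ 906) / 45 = 602 / 15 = 40.13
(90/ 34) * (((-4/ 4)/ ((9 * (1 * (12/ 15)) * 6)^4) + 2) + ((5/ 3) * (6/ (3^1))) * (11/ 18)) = 43938751435/ 4111699968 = 10.69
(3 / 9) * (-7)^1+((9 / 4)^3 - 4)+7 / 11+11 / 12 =13961 / 2112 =6.61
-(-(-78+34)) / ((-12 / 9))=33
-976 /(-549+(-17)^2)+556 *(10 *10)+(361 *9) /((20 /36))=3994377 /65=61451.95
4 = 4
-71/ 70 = -1.01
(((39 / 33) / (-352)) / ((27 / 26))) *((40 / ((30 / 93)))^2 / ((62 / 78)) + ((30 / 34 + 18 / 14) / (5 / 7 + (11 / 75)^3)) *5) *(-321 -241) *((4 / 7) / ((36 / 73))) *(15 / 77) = 2014358512673429585 / 253696595434128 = 7940.03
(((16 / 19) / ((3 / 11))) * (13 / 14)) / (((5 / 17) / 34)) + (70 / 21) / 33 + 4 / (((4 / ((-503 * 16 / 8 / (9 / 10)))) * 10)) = 14468416 / 65835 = 219.77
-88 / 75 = -1.17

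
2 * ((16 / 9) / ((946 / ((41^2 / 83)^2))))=45212176 / 29326473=1.54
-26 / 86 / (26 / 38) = -19 / 43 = -0.44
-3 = -3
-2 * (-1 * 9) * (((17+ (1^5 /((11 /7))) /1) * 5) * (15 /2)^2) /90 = 992.05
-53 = -53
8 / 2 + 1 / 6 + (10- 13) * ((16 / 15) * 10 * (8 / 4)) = -359 / 6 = -59.83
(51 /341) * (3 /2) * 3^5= 37179 /682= 54.51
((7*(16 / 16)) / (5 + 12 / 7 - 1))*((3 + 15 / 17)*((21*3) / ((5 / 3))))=305613 / 1700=179.77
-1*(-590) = 590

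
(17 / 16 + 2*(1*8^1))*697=190281 / 16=11892.56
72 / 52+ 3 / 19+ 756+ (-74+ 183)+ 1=214283 / 247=867.54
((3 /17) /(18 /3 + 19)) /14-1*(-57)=339153 /5950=57.00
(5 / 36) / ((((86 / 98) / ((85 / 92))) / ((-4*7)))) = -145775 / 35604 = -4.09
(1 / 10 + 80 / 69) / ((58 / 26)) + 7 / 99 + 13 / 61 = 34173241 / 40280130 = 0.85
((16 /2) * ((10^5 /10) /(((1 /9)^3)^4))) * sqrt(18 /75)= 4518872583696000 * sqrt(6)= 11068932042707470.48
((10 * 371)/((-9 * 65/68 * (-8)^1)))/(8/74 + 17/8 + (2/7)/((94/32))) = 614200888/26552097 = 23.13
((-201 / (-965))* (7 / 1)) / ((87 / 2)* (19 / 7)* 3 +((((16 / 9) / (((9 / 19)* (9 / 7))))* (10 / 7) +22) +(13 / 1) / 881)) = 12651020802 / 3300641147765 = 0.00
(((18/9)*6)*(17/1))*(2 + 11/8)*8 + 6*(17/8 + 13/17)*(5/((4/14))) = 790353/136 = 5811.42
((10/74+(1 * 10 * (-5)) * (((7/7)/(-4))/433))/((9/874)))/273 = 2296435/39363597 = 0.06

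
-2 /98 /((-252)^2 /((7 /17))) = -1 /7556976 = -0.00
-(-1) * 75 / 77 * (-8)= -600 / 77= -7.79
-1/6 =-0.17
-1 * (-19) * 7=133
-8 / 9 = -0.89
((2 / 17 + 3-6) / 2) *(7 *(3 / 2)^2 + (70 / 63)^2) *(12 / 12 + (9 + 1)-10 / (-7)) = -1117109 / 3672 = -304.22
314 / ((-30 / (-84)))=4396 / 5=879.20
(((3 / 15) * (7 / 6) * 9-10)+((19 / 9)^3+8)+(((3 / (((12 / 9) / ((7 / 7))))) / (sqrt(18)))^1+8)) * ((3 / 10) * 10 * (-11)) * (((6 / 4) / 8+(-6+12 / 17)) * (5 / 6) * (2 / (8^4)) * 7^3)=78610455 * sqrt(2) / 8912896+222972441461 / 541458432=424.27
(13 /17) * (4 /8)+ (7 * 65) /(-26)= -291 /17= -17.12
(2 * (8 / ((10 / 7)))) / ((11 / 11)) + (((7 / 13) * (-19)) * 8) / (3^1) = -3136 / 195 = -16.08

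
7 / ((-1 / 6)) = -42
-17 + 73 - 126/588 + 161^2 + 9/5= 1818501/70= 25978.59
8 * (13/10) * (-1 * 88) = -4576/5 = -915.20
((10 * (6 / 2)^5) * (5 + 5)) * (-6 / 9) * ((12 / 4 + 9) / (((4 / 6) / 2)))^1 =-583200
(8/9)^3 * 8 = 4096/729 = 5.62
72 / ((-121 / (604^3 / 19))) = -15865118208 / 2299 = -6900877.86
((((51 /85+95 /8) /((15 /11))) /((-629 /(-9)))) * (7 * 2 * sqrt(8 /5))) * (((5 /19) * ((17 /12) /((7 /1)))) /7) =5489 * sqrt(10) /984200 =0.02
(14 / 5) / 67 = 14 / 335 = 0.04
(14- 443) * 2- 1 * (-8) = -850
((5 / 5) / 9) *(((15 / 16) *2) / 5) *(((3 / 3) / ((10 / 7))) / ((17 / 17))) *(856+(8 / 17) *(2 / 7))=849 / 34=24.97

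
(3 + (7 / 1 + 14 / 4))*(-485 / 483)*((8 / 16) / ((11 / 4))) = -4365 / 1771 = -2.46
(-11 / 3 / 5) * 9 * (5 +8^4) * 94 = -12721302 / 5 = -2544260.40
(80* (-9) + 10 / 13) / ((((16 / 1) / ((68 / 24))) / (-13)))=79475 / 48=1655.73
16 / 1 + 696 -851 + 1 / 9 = -1250 / 9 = -138.89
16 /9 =1.78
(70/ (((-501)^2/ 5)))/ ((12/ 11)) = 1925/ 1506006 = 0.00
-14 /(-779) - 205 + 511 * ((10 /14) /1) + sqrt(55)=sqrt(55) + 124654 /779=167.43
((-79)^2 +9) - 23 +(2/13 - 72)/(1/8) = 73479/13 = 5652.23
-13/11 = -1.18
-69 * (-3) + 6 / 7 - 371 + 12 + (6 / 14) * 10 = -1028 / 7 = -146.86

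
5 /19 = 0.26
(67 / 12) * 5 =335 / 12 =27.92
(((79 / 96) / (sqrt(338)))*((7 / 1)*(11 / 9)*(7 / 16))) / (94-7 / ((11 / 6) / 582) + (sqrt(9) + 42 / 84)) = -468391*sqrt(2) / 8400278016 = -0.00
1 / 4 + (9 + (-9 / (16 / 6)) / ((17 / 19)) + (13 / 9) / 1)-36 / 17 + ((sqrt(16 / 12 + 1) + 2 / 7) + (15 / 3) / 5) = sqrt(21) / 3 + 52183 / 8568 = 7.62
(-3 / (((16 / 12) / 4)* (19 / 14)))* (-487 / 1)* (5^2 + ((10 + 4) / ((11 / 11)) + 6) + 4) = 3006738 / 19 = 158249.37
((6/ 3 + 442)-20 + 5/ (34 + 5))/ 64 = 16541/ 2496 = 6.63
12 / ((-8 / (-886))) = 1329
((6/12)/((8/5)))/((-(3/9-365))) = 15/17504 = 0.00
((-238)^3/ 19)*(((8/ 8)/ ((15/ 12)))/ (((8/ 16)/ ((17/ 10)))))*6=-5500358976/ 475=-11579703.11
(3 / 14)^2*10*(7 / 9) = 5 / 14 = 0.36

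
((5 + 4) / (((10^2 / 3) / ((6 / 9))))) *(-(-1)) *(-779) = -7011 / 50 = -140.22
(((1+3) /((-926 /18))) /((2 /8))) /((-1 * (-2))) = -72 /463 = -0.16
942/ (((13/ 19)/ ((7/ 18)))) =20881/ 39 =535.41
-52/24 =-2.17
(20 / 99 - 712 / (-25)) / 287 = 70988 / 710325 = 0.10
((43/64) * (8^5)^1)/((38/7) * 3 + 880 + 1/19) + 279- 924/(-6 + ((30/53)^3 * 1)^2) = 1204610409747986053/2627795603771477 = 458.41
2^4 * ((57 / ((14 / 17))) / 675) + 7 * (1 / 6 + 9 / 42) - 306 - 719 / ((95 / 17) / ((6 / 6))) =-12878399 / 29925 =-430.36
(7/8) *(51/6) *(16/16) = 119/16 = 7.44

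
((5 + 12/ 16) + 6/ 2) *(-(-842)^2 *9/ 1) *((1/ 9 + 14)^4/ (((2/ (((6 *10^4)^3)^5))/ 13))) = -6765528127108115627458560000000000000000000000000000000000000000000000000000000000000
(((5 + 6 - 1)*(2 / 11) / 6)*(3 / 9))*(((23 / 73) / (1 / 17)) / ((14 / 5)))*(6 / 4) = 9775 / 33726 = 0.29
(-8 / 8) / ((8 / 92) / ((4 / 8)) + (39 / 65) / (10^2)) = -11500 / 2069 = -5.56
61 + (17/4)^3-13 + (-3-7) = 7345/64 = 114.77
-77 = -77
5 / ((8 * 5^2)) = 1 / 40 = 0.02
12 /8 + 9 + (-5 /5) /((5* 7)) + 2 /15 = 2227 /210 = 10.60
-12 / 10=-6 / 5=-1.20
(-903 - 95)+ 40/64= -7979/8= -997.38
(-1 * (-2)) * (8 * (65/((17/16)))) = 16640/17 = 978.82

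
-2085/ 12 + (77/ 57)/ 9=-173.60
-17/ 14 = -1.21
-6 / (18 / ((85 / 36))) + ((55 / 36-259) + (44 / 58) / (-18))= -202250 / 783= -258.30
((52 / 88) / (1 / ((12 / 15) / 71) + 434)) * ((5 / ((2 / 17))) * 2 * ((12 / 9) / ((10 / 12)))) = 208 / 1353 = 0.15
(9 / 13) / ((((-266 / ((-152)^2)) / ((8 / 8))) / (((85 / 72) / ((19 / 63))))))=-3060 / 13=-235.38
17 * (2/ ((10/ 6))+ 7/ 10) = 32.30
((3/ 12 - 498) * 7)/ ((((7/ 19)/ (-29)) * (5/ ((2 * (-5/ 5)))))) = -1097041/ 10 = -109704.10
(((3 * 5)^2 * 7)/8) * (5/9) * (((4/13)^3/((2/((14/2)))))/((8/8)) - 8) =-1897875/2197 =-863.85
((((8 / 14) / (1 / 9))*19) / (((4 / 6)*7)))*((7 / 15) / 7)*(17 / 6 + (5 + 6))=4731 / 245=19.31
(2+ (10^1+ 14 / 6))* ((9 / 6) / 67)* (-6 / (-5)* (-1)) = -0.39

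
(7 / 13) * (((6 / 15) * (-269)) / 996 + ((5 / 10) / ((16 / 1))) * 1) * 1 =-21413 / 517920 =-0.04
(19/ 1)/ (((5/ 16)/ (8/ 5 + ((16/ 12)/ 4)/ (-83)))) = 97.04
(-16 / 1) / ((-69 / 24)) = 128 / 23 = 5.57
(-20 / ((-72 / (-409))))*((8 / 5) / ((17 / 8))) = -13088 / 153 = -85.54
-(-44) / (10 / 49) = 1078 / 5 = 215.60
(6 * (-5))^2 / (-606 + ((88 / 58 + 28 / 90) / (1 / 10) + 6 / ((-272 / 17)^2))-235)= -30067200 / 27484529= -1.09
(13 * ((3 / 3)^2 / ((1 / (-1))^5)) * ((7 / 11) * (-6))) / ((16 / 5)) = 1365 / 88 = 15.51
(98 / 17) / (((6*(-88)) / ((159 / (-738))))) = 2597 / 1104048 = 0.00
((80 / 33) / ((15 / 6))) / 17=32 / 561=0.06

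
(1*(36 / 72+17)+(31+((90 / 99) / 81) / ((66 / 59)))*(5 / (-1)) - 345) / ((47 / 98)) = -1390465405 / 1381941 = -1006.17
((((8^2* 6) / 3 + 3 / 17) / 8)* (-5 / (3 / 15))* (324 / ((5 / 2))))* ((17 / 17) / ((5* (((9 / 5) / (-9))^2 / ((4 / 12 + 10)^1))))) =-45595575 / 17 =-2682092.65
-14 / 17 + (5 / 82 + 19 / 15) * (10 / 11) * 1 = 8819 / 23001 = 0.38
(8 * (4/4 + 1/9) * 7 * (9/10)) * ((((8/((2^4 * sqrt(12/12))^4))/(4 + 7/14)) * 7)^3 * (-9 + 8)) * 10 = -12005/3131031158784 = -0.00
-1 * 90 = -90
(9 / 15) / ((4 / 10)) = 1.50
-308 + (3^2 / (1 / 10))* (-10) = -1208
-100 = -100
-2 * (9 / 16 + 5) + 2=-73 / 8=-9.12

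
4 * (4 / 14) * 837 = 6696 / 7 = 956.57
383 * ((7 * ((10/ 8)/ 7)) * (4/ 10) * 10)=1915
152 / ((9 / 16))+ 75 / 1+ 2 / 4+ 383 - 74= 11785 / 18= 654.72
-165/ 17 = -9.71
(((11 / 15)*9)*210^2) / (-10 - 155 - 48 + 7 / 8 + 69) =-465696 / 229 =-2033.61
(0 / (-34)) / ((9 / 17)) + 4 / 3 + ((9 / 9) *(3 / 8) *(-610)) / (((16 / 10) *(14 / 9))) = -121733 / 1344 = -90.58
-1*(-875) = 875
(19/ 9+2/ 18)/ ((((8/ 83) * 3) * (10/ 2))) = 83/ 54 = 1.54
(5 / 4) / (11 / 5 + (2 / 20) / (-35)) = 875 / 1538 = 0.57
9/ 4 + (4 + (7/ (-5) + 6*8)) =1057/ 20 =52.85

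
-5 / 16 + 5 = 75 / 16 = 4.69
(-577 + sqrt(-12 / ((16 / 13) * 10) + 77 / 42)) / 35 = -577 / 35 + sqrt(3090) / 2100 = -16.46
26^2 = 676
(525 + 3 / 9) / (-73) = -1576 / 219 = -7.20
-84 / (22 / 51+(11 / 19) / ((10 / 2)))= -406980 / 2651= -153.52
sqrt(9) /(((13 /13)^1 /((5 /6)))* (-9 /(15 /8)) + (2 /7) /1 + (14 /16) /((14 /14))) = -0.65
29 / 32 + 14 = 477 / 32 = 14.91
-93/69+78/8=773/92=8.40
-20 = -20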